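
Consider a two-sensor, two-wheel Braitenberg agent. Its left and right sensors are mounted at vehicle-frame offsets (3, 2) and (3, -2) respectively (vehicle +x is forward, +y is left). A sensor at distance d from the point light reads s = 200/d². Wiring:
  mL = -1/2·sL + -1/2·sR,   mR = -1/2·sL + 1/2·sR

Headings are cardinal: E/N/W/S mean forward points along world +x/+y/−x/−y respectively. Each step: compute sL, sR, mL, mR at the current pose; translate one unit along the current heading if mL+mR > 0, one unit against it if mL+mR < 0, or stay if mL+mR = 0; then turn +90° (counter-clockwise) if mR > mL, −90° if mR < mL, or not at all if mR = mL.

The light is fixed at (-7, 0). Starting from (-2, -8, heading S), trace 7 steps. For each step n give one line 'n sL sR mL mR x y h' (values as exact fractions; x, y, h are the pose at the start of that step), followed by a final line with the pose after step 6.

0 20/17 20/13 -300/221 40/221 -2 -8 S
1 200/89 40/29 -4680/2581 -1120/2581 -2 -7 E
2 10 50/13 -90/13 -40/13 -3 -7 N
3 200/101 200/37 -13800/3737 6400/3737 -3 -8 W
4 20/17 20/13 -300/221 40/221 -2 -8 S
5 200/89 40/29 -4680/2581 -1120/2581 -2 -7 E
6 10 50/13 -90/13 -40/13 -3 -7 N
final -3 -8 W

n=0: pose=(-2,-8,S); sL=20/17, sR=20/13; mL=-300/221, mR=40/221; mL+mR=-20/17 → advance -1; mR−mL=20/13 → turn +1·90°
n=1: pose=(-2,-7,E); sL=200/89, sR=40/29; mL=-4680/2581, mR=-1120/2581; mL+mR=-200/89 → advance -1; mR−mL=40/29 → turn +1·90°
n=2: pose=(-3,-7,N); sL=10, sR=50/13; mL=-90/13, mR=-40/13; mL+mR=-10 → advance -1; mR−mL=50/13 → turn +1·90°
n=3: pose=(-3,-8,W); sL=200/101, sR=200/37; mL=-13800/3737, mR=6400/3737; mL+mR=-200/101 → advance -1; mR−mL=200/37 → turn +1·90°
n=4: pose=(-2,-8,S); sL=20/17, sR=20/13; mL=-300/221, mR=40/221; mL+mR=-20/17 → advance -1; mR−mL=20/13 → turn +1·90°
n=5: pose=(-2,-7,E); sL=200/89, sR=40/29; mL=-4680/2581, mR=-1120/2581; mL+mR=-200/89 → advance -1; mR−mL=40/29 → turn +1·90°
n=6: pose=(-3,-7,N); sL=10, sR=50/13; mL=-90/13, mR=-40/13; mL+mR=-10 → advance -1; mR−mL=50/13 → turn +1·90°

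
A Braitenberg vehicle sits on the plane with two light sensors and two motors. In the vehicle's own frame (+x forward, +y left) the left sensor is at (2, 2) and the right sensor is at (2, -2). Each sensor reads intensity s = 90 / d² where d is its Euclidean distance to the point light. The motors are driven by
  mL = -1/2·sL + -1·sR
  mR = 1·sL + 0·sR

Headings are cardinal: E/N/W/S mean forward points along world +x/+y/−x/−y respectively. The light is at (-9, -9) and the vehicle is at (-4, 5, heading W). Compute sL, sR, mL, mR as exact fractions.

left sensor world pos  = (-6, 3); dL² = 153
right sensor world pos = (-6, 7); dR² = 265
sL = 90/153 = 10/17
sR = 90/265 = 18/53
mL = -1/2·sL + -1·sR = -571/901
mR = 1·sL + 0·sR = 10/17

10/17 18/53 -571/901 10/17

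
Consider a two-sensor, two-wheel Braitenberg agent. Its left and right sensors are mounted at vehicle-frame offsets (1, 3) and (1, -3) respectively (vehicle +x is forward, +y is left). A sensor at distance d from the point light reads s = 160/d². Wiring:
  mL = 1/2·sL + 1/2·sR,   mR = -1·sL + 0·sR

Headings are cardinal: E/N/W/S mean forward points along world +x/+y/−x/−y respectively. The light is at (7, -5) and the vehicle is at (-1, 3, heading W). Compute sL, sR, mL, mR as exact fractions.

80/53 80/101 6160/5353 -80/53

left sensor world pos  = (-2, 0); dL² = 106
right sensor world pos = (-2, 6); dR² = 202
sL = 160/106 = 80/53
sR = 160/202 = 80/101
mL = 1/2·sL + 1/2·sR = 6160/5353
mR = -1·sL + 0·sR = -80/53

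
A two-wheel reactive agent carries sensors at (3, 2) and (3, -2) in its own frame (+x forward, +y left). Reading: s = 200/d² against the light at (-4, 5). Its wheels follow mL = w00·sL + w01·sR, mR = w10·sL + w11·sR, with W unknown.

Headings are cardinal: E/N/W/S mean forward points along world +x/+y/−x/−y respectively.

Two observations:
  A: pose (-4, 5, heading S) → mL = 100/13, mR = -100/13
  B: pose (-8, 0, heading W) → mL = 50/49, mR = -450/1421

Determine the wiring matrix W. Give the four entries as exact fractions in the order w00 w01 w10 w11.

1/2 0 -1 1/2

obs A: pose=(-4,5,S) → sL=200/13, sR=200/13, mL=100/13, mR=-100/13
obs B: pose=(-8,0,W) → sL=100/49, sR=100/29, mL=50/49, mR=-450/1421
sensor matrix S = [[200/13, 200/13], [100/49, 100/29]]; det S = 400000/18473
solve [mL_A; mL_B] = S·[w00; w01] and [mR_A; mR_B] = S·[w10; w11]:
  w00 = 1/2, w01 = 0, w10 = -1, w11 = 1/2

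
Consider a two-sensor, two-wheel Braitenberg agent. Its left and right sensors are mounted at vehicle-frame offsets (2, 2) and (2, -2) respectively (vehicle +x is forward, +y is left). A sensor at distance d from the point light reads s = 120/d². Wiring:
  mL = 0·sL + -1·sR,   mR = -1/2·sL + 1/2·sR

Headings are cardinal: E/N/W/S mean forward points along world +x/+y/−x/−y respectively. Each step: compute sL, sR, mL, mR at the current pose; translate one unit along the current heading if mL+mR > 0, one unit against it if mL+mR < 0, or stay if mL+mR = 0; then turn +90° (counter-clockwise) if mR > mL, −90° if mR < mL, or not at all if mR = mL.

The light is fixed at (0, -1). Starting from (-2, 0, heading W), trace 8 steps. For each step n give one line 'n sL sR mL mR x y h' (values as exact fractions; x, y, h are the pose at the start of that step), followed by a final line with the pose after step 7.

n=0: pose=(-2,0,W); sL=120/17, sR=24/5; mL=-24/5, mR=-96/85; mL+mR=-504/85 → advance -1; mR−mL=312/85 → turn +1·90°
n=1: pose=(-1,0,S); sL=60, sR=12; mL=-12, mR=-24; mL+mR=-36 → advance -1; mR−mL=-12 → turn -1·90°
n=2: pose=(-1,1,W); sL=40/3, sR=24/5; mL=-24/5, mR=-64/15; mL+mR=-136/15 → advance -1; mR−mL=8/15 → turn +1·90°
n=3: pose=(0,1,S); sL=30, sR=30; mL=-30, mR=0; mL+mR=-30 → advance -1; mR−mL=30 → turn +1·90°
n=4: pose=(0,2,E); sL=120/29, sR=24; mL=-24, mR=288/29; mL+mR=-408/29 → advance -1; mR−mL=984/29 → turn +1·90°
n=5: pose=(-1,2,N); sL=60/17, sR=60/13; mL=-60/13, mR=120/221; mL+mR=-900/221 → advance -1; mR−mL=1140/221 → turn +1·90°
n=6: pose=(-1,1,W); sL=40/3, sR=24/5; mL=-24/5, mR=-64/15; mL+mR=-136/15 → advance -1; mR−mL=8/15 → turn +1·90°
n=7: pose=(0,1,S); sL=30, sR=30; mL=-30, mR=0; mL+mR=-30 → advance -1; mR−mL=30 → turn +1·90°

0 120/17 24/5 -24/5 -96/85 -2 0 W
1 60 12 -12 -24 -1 0 S
2 40/3 24/5 -24/5 -64/15 -1 1 W
3 30 30 -30 0 0 1 S
4 120/29 24 -24 288/29 0 2 E
5 60/17 60/13 -60/13 120/221 -1 2 N
6 40/3 24/5 -24/5 -64/15 -1 1 W
7 30 30 -30 0 0 1 S
final 0 2 E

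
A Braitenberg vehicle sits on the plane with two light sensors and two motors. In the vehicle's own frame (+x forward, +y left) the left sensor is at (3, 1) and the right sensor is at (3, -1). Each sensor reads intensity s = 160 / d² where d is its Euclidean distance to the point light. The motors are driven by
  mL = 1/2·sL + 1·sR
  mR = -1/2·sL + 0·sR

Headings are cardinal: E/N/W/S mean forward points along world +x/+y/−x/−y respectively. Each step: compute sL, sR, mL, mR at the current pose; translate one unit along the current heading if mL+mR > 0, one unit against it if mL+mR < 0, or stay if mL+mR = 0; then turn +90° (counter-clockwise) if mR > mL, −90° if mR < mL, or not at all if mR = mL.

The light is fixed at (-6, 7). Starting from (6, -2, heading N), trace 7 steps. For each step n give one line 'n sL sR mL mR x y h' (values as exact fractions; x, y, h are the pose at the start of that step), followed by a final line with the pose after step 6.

0 160/157 32/41 8304/6437 -80/157 6 -2 N
1 80/137 80/153 17080/20961 -40/137 6 -1 E
2 160/317 32/53 14384/16801 -80/317 7 -1 S
3 4/5 40/41 282/205 -2/5 7 -2 W
4 160/157 32/41 8304/6437 -80/157 6 -2 N
5 80/137 80/153 17080/20961 -40/137 6 -1 E
6 160/317 32/53 14384/16801 -80/317 7 -1 S
final 7 -2 W

n=0: pose=(6,-2,N); sL=160/157, sR=32/41; mL=8304/6437, mR=-80/157; mL+mR=32/41 → advance +1; mR−mL=-11584/6437 → turn -1·90°
n=1: pose=(6,-1,E); sL=80/137, sR=80/153; mL=17080/20961, mR=-40/137; mL+mR=80/153 → advance +1; mR−mL=-23200/20961 → turn -1·90°
n=2: pose=(7,-1,S); sL=160/317, sR=32/53; mL=14384/16801, mR=-80/317; mL+mR=32/53 → advance +1; mR−mL=-18624/16801 → turn -1·90°
n=3: pose=(7,-2,W); sL=4/5, sR=40/41; mL=282/205, mR=-2/5; mL+mR=40/41 → advance +1; mR−mL=-364/205 → turn -1·90°
n=4: pose=(6,-2,N); sL=160/157, sR=32/41; mL=8304/6437, mR=-80/157; mL+mR=32/41 → advance +1; mR−mL=-11584/6437 → turn -1·90°
n=5: pose=(6,-1,E); sL=80/137, sR=80/153; mL=17080/20961, mR=-40/137; mL+mR=80/153 → advance +1; mR−mL=-23200/20961 → turn -1·90°
n=6: pose=(7,-1,S); sL=160/317, sR=32/53; mL=14384/16801, mR=-80/317; mL+mR=32/53 → advance +1; mR−mL=-18624/16801 → turn -1·90°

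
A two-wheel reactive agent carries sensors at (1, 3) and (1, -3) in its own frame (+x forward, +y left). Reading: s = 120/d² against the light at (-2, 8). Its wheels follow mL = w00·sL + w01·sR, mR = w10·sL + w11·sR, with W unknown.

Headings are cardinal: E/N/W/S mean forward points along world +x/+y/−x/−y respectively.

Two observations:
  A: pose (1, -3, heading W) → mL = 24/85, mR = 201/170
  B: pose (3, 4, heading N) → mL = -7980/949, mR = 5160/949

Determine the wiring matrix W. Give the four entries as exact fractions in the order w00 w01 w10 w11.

-1 1/2 1/2 1/2

obs A: pose=(1,-3,W) → sL=3/5, sR=30/17, mL=24/85, mR=201/170
obs B: pose=(3,4,N) → sL=120/13, sR=120/73, mL=-7980/949, mR=5160/949
sensor matrix S = [[3/5, 30/17], [120/13, 120/73]]; det S = -246888/16133
solve [mL_A; mL_B] = S·[w00; w01] and [mR_A; mR_B] = S·[w10; w11]:
  w00 = -1, w01 = 1/2, w10 = 1/2, w11 = 1/2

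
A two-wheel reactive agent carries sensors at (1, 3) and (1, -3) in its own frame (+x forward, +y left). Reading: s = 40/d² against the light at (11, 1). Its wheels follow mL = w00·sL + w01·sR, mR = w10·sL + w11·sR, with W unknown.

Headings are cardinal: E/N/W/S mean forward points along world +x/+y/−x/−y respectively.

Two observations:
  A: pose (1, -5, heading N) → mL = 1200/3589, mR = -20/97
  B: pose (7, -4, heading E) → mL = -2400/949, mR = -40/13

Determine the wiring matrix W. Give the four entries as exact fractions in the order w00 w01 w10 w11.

-1 1 -1 0

obs A: pose=(1,-5,N) → sL=20/97, sR=20/37, mL=1200/3589, mR=-20/97
obs B: pose=(7,-4,E) → sL=40/13, sR=40/73, mL=-2400/949, mR=-40/13
sensor matrix S = [[20/97, 20/37], [40/13, 40/73]]; det S = -5280000/3405961
solve [mL_A; mL_B] = S·[w00; w01] and [mR_A; mR_B] = S·[w10; w11]:
  w00 = -1, w01 = 1, w10 = -1, w11 = 0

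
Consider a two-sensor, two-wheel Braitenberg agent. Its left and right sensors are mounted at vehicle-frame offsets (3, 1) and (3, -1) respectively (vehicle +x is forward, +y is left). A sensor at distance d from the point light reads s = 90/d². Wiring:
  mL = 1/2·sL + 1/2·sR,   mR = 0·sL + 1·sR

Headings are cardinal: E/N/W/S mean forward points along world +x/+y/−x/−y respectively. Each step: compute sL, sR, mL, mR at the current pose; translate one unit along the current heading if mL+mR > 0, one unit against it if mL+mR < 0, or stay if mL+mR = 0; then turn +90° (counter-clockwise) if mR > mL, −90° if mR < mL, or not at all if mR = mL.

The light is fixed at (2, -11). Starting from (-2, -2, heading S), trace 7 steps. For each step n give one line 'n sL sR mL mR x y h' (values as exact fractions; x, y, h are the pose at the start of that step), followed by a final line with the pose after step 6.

0 2 90/61 106/61 90/61 -2 -2 S
1 45/49 9/13 513/637 9/13 -2 -3 W
2 90/157 90/137 13230/21509 90/137 -3 -3 N
3 45/64 45/82 3285/5248 45/82 -3 -2 W
4 90/193 90/169 16290/32617 90/169 -4 -2 N
5 5/9 45/101 455/909 45/101 -4 -1 W
6 90/233 18/41 3942/9553 18/41 -5 -1 N
final -5 0 W

n=0: pose=(-2,-2,S); sL=2, sR=90/61; mL=106/61, mR=90/61; mL+mR=196/61 → advance +1; mR−mL=-16/61 → turn -1·90°
n=1: pose=(-2,-3,W); sL=45/49, sR=9/13; mL=513/637, mR=9/13; mL+mR=954/637 → advance +1; mR−mL=-72/637 → turn -1·90°
n=2: pose=(-3,-3,N); sL=90/157, sR=90/137; mL=13230/21509, mR=90/137; mL+mR=27360/21509 → advance +1; mR−mL=900/21509 → turn +1·90°
n=3: pose=(-3,-2,W); sL=45/64, sR=45/82; mL=3285/5248, mR=45/82; mL+mR=6165/5248 → advance +1; mR−mL=-405/5248 → turn -1·90°
n=4: pose=(-4,-2,N); sL=90/193, sR=90/169; mL=16290/32617, mR=90/169; mL+mR=33660/32617 → advance +1; mR−mL=1080/32617 → turn +1·90°
n=5: pose=(-4,-1,W); sL=5/9, sR=45/101; mL=455/909, mR=45/101; mL+mR=860/909 → advance +1; mR−mL=-50/909 → turn -1·90°
n=6: pose=(-5,-1,N); sL=90/233, sR=18/41; mL=3942/9553, mR=18/41; mL+mR=8136/9553 → advance +1; mR−mL=252/9553 → turn +1·90°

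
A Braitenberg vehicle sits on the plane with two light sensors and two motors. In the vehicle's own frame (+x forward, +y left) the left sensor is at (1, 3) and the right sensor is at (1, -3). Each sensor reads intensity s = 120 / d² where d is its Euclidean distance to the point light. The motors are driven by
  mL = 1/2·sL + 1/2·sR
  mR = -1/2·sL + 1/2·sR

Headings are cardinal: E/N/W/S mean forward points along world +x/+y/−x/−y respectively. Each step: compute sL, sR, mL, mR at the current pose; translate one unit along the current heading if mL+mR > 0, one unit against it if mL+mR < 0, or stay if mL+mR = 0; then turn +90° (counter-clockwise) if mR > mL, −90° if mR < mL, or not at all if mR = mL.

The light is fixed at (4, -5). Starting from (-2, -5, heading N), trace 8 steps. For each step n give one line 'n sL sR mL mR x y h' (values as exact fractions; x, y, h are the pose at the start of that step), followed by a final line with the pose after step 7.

n=0: pose=(-2,-5,N); sL=60/41, sR=12; mL=276/41, mR=216/41; mL+mR=12 → advance +1; mR−mL=-60/41 → turn -1·90°
n=1: pose=(-2,-4,E); sL=120/41, sR=120/29; mL=4200/1189, mR=720/1189; mL+mR=120/29 → advance +1; mR−mL=-120/41 → turn -1·90°
n=2: pose=(-1,-4,S); sL=30, sR=15/8; mL=255/16, mR=-225/16; mL+mR=15/8 → advance +1; mR−mL=-30 → turn -1·90°
n=3: pose=(-1,-5,W); sL=8/3, sR=8/3; mL=8/3, mR=0; mL+mR=8/3 → advance +1; mR−mL=-8/3 → turn -1·90°
n=4: pose=(-2,-5,N); sL=60/41, sR=12; mL=276/41, mR=216/41; mL+mR=12 → advance +1; mR−mL=-60/41 → turn -1·90°
n=5: pose=(-2,-4,E); sL=120/41, sR=120/29; mL=4200/1189, mR=720/1189; mL+mR=120/29 → advance +1; mR−mL=-120/41 → turn -1·90°
n=6: pose=(-1,-4,S); sL=30, sR=15/8; mL=255/16, mR=-225/16; mL+mR=15/8 → advance +1; mR−mL=-30 → turn -1·90°
n=7: pose=(-1,-5,W); sL=8/3, sR=8/3; mL=8/3, mR=0; mL+mR=8/3 → advance +1; mR−mL=-8/3 → turn -1·90°

0 60/41 12 276/41 216/41 -2 -5 N
1 120/41 120/29 4200/1189 720/1189 -2 -4 E
2 30 15/8 255/16 -225/16 -1 -4 S
3 8/3 8/3 8/3 0 -1 -5 W
4 60/41 12 276/41 216/41 -2 -5 N
5 120/41 120/29 4200/1189 720/1189 -2 -4 E
6 30 15/8 255/16 -225/16 -1 -4 S
7 8/3 8/3 8/3 0 -1 -5 W
final -2 -5 N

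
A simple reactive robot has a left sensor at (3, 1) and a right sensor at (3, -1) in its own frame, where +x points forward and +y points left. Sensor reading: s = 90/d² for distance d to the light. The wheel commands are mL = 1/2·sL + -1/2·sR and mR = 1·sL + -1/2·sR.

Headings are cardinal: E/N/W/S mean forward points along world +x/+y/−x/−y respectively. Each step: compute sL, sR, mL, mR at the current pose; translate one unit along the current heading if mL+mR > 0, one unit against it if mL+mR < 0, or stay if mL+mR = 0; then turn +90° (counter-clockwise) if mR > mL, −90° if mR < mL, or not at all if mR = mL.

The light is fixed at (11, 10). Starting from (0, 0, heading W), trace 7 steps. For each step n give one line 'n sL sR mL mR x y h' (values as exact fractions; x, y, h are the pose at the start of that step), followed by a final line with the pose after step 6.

n=0: pose=(0,0,W); sL=90/317, sR=90/277; mL=-1800/87809, mR=10665/87809; mL+mR=8865/87809 → advance +1; mR−mL=45/317 → turn +1·90°
n=1: pose=(-1,0,S); sL=9/29, sR=45/169; mL=108/4901, mR=1737/9802; mL+mR=1953/9802 → advance +1; mR−mL=9/58 → turn +1·90°
n=2: pose=(-1,-1,E); sL=90/181, sR=2/5; mL=44/905, mR=269/905; mL+mR=313/905 → advance +1; mR−mL=45/181 → turn +1·90°
n=3: pose=(0,-1,N); sL=45/104, sR=45/82; mL=-495/8528, mR=675/4264; mL+mR=855/8528 → advance +1; mR−mL=45/208 → turn +1·90°
n=4: pose=(0,0,W); sL=90/317, sR=90/277; mL=-1800/87809, mR=10665/87809; mL+mR=8865/87809 → advance +1; mR−mL=45/317 → turn +1·90°
n=5: pose=(-1,0,S); sL=9/29, sR=45/169; mL=108/4901, mR=1737/9802; mL+mR=1953/9802 → advance +1; mR−mL=9/58 → turn +1·90°
n=6: pose=(-1,-1,E); sL=90/181, sR=2/5; mL=44/905, mR=269/905; mL+mR=313/905 → advance +1; mR−mL=45/181 → turn +1·90°

0 90/317 90/277 -1800/87809 10665/87809 0 0 W
1 9/29 45/169 108/4901 1737/9802 -1 0 S
2 90/181 2/5 44/905 269/905 -1 -1 E
3 45/104 45/82 -495/8528 675/4264 0 -1 N
4 90/317 90/277 -1800/87809 10665/87809 0 0 W
5 9/29 45/169 108/4901 1737/9802 -1 0 S
6 90/181 2/5 44/905 269/905 -1 -1 E
final 0 -1 N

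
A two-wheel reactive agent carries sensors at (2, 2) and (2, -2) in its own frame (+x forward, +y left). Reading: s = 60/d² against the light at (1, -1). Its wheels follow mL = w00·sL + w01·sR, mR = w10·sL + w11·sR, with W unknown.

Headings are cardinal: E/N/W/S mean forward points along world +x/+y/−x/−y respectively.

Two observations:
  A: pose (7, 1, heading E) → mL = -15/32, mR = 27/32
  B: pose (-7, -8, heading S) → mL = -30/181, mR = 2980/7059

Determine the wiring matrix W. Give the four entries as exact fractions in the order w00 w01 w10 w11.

obs A: pose=(7,1,E) → sL=3/4, sR=15/16, mL=-15/32, mR=27/32
obs B: pose=(-7,-8,S) → sL=20/39, sR=60/181, mL=-30/181, mR=2980/7059
sensor matrix S = [[3/4, 15/16], [20/39, 60/181]]; det S = -2185/9412
solve [mL_A; mL_B] = S·[w00; w01] and [mR_A; mR_B] = S·[w10; w11]:
  w00 = 0, w01 = -1/2, w10 = 1/2, w11 = 1/2

0 -1/2 1/2 1/2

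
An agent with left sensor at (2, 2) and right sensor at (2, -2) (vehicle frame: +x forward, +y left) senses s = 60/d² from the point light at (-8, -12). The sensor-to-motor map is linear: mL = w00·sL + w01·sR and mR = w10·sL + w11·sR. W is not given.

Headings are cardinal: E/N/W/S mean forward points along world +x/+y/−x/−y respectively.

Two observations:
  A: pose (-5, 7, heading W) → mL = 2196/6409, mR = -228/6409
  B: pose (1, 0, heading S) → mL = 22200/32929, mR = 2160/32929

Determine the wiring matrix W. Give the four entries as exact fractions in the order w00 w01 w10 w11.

obs A: pose=(-5,7,W) → sL=6/29, sR=30/221, mL=2196/6409, mR=-228/6409
obs B: pose=(1,0,S) → sL=60/221, sR=60/149, mL=22200/32929, mR=2160/32929
sensor matrix S = [[6/29, 30/221], [60/221, 60/149]]; det S = 9804960/211041961
solve [mL_A; mL_B] = S·[w00; w01] and [mR_A; mR_B] = S·[w10; w11]:
  w00 = 1, w01 = 1, w10 = -1/2, w11 = 1/2

1 1 -1/2 1/2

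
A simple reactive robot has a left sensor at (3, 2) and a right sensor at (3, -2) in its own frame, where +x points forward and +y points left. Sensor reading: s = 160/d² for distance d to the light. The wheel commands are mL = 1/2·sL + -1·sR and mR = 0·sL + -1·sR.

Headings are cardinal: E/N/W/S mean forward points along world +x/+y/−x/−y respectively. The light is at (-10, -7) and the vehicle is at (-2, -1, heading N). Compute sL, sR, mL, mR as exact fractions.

160/117 160/181 -4240/21177 -160/181

left sensor world pos  = (-4, 2); dL² = 117
right sensor world pos = (0, 2); dR² = 181
sL = 160/117 = 160/117
sR = 160/181 = 160/181
mL = 1/2·sL + -1·sR = -4240/21177
mR = 0·sL + -1·sR = -160/181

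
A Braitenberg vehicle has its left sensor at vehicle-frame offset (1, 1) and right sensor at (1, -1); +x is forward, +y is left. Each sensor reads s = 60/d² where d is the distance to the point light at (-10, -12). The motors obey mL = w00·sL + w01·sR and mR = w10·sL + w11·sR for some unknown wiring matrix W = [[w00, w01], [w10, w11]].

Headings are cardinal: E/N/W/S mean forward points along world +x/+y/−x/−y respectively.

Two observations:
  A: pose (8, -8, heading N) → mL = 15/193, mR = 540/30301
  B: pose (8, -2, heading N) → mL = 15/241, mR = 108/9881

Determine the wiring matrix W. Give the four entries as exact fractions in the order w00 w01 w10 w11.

0 1/2 1/2 -1/2

obs A: pose=(8,-8,N) → sL=30/157, sR=30/193, mL=15/193, mR=540/30301
obs B: pose=(8,-2,N) → sL=6/41, sR=30/241, mL=15/241, mR=108/9881
sensor matrix S = [[30/157, 30/193], [6/41, 30/241]]; det S = 311040/299404181
solve [mL_A; mL_B] = S·[w00; w01] and [mR_A; mR_B] = S·[w10; w11]:
  w00 = 0, w01 = 1/2, w10 = 1/2, w11 = -1/2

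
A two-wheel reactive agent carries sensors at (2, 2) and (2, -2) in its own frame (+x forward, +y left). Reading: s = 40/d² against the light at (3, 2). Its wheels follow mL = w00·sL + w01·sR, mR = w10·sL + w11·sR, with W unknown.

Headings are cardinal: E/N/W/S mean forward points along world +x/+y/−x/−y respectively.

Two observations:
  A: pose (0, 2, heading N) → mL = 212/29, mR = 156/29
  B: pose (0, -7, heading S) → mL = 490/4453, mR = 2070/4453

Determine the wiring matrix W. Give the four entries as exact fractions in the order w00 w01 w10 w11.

-1/2 1 1 1/2

obs A: pose=(0,2,N) → sL=40/29, sR=8, mL=212/29, mR=156/29
obs B: pose=(0,-7,S) → sL=20/61, sR=20/73, mL=490/4453, mR=2070/4453
sensor matrix S = [[40/29, 8], [20/61, 20/73]]; det S = -289920/129137
solve [mL_A; mL_B] = S·[w00; w01] and [mR_A; mR_B] = S·[w10; w11]:
  w00 = -1/2, w01 = 1, w10 = 1, w11 = 1/2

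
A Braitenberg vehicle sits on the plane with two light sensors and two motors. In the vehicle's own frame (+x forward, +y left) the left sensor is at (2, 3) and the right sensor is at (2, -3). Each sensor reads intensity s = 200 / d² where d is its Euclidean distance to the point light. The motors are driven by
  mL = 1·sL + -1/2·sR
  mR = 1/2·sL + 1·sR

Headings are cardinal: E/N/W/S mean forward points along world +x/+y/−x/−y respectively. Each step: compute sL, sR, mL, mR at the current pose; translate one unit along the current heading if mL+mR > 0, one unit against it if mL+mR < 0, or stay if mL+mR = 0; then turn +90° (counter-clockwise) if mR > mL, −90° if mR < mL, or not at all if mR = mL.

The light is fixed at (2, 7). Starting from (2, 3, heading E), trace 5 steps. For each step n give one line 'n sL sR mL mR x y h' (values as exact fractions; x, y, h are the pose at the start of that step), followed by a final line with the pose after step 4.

n=0: pose=(2,3,E); sL=40, sR=200/53; mL=2020/53, mR=1260/53; mL+mR=3280/53 → advance +1; mR−mL=-760/53 → turn -1·90°
n=1: pose=(3,3,S); sL=50/13, sR=5; mL=35/26, mR=90/13; mL+mR=215/26 → advance +1; mR−mL=145/26 → turn +1·90°
n=2: pose=(3,2,E); sL=200/13, sR=200/73; mL=13300/949, mR=9900/949; mL+mR=23200/949 → advance +1; mR−mL=-3400/949 → turn -1·90°
n=3: pose=(4,2,S); sL=100/37, sR=4; mL=26/37, mR=198/37; mL+mR=224/37 → advance +1; mR−mL=172/37 → turn +1·90°
n=4: pose=(4,1,E); sL=8, sR=200/97; mL=676/97, mR=588/97; mL+mR=1264/97 → advance +1; mR−mL=-88/97 → turn -1·90°

0 40 200/53 2020/53 1260/53 2 3 E
1 50/13 5 35/26 90/13 3 3 S
2 200/13 200/73 13300/949 9900/949 3 2 E
3 100/37 4 26/37 198/37 4 2 S
4 8 200/97 676/97 588/97 4 1 E
final 5 1 S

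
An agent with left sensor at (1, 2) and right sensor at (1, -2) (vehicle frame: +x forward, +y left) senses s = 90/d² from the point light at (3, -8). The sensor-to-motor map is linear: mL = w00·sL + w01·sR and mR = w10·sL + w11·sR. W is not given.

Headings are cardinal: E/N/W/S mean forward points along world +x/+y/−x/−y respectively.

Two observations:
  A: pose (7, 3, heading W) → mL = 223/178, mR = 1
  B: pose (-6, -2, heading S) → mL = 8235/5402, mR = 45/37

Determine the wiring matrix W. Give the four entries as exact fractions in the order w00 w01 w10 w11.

obs A: pose=(7,3,W) → sL=1, sR=45/89, mL=223/178, mR=1
obs B: pose=(-6,-2,S) → sL=45/37, sR=45/73, mL=8235/5402, mR=45/37
sensor matrix S = [[1, 45/89], [45/37, 45/73]]; det S = 360/240389
solve [mL_A; mL_B] = S·[w00; w01] and [mR_A; mR_B] = S·[w10; w11]:
  w00 = 1, w01 = 1/2, w10 = 1, w11 = 0

1 1/2 1 0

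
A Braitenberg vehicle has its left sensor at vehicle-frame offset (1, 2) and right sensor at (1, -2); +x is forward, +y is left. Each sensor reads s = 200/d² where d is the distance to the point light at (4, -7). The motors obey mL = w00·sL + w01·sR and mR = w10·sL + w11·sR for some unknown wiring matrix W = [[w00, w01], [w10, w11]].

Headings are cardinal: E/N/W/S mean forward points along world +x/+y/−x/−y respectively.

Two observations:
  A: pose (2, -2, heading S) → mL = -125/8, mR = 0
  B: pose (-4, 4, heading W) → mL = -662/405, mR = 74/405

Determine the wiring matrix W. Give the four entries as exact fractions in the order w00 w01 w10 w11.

-1 -1/2 -1/2 1

obs A: pose=(2,-2,S) → sL=25/2, sR=25/4, mL=-125/8, mR=0
obs B: pose=(-4,4,W) → sL=100/81, sR=4/5, mL=-662/405, mR=74/405
sensor matrix S = [[25/2, 25/4], [100/81, 4/5]]; det S = 185/81
solve [mL_A; mL_B] = S·[w00; w01] and [mR_A; mR_B] = S·[w10; w11]:
  w00 = -1, w01 = -1/2, w10 = -1/2, w11 = 1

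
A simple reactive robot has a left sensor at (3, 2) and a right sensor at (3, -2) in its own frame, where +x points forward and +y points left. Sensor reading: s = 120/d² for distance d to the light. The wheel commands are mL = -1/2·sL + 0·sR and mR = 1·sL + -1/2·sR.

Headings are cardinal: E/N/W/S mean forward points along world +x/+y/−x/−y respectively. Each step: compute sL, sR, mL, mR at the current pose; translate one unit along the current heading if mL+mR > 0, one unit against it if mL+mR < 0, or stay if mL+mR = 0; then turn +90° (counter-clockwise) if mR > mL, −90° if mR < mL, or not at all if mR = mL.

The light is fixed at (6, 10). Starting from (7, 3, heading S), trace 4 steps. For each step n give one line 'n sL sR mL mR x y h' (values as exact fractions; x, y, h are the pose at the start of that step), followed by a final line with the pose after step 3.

0 120/109 120/101 -60/109 5580/11009 7 3 S
1 15/4 3/2 -15/8 3 7 4 E
2 40/3 24/5 -20/3 164/15 8 4 N
3 12/5 12 -6/5 -18/5 8 5 W
final 9 5 N

n=0: pose=(7,3,S); sL=120/109, sR=120/101; mL=-60/109, mR=5580/11009; mL+mR=-480/11009 → advance -1; mR−mL=11640/11009 → turn +1·90°
n=1: pose=(7,4,E); sL=15/4, sR=3/2; mL=-15/8, mR=3; mL+mR=9/8 → advance +1; mR−mL=39/8 → turn +1·90°
n=2: pose=(8,4,N); sL=40/3, sR=24/5; mL=-20/3, mR=164/15; mL+mR=64/15 → advance +1; mR−mL=88/5 → turn +1·90°
n=3: pose=(8,5,W); sL=12/5, sR=12; mL=-6/5, mR=-18/5; mL+mR=-24/5 → advance -1; mR−mL=-12/5 → turn -1·90°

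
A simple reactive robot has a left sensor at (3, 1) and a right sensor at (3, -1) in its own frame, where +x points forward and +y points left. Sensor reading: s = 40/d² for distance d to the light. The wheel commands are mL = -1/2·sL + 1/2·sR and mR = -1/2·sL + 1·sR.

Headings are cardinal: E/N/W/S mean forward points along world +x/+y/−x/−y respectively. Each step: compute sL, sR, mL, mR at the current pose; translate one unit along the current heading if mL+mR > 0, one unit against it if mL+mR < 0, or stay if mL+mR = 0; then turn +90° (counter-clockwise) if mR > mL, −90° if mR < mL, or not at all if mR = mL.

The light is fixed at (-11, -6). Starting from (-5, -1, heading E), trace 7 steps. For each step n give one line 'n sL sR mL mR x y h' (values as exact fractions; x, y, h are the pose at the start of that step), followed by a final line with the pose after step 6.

n=0: pose=(-5,-1,E); sL=40/117, sR=40/97; mL=400/11349, mR=2740/11349; mL+mR=3140/11349 → advance +1; mR−mL=20/97 → turn +1·90°
n=1: pose=(-4,-1,N); sL=2/5, sR=5/16; mL=-7/160, mR=9/80; mL+mR=11/160 → advance +1; mR−mL=5/32 → turn +1·90°
n=2: pose=(-4,0,W); sL=40/41, sR=8/13; mL=-96/533, mR=68/533; mL+mR=-28/533 → advance -1; mR−mL=4/13 → turn +1·90°
n=3: pose=(-3,0,S); sL=4/9, sR=20/29; mL=32/261, mR=122/261; mL+mR=154/261 → advance +1; mR−mL=10/29 → turn +1·90°
n=4: pose=(-3,-1,E); sL=40/157, sR=40/137; mL=400/21509, mR=3540/21509; mL+mR=3940/21509 → advance +1; mR−mL=20/137 → turn +1·90°
n=5: pose=(-2,-1,N); sL=5/16, sR=10/41; mL=-45/1312, mR=115/1312; mL+mR=35/656 → advance +1; mR−mL=5/41 → turn +1·90°
n=6: pose=(-2,0,W); sL=40/61, sR=8/17; mL=-96/1037, mR=148/1037; mL+mR=52/1037 → advance +1; mR−mL=4/17 → turn +1·90°

0 40/117 40/97 400/11349 2740/11349 -5 -1 E
1 2/5 5/16 -7/160 9/80 -4 -1 N
2 40/41 8/13 -96/533 68/533 -4 0 W
3 4/9 20/29 32/261 122/261 -3 0 S
4 40/157 40/137 400/21509 3540/21509 -3 -1 E
5 5/16 10/41 -45/1312 115/1312 -2 -1 N
6 40/61 8/17 -96/1037 148/1037 -2 0 W
final -3 0 S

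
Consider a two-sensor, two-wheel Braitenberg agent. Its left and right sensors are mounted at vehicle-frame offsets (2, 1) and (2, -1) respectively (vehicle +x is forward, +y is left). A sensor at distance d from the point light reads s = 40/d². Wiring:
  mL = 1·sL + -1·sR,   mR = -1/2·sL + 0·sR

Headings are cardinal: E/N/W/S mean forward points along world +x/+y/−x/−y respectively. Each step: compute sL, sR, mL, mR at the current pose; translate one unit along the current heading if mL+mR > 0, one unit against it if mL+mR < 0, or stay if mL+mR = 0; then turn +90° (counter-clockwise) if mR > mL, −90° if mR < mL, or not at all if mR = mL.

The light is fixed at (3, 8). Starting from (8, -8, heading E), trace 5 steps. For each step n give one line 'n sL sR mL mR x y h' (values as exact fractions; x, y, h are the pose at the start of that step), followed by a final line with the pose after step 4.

n=0: pose=(8,-8,E); sL=20/137, sR=20/169; mL=640/23153, mR=-10/137; mL+mR=-1050/23153 → advance -1; mR−mL=-2330/23153 → turn -1·90°
n=1: pose=(7,-8,S); sL=40/349, sR=40/333; mL=-640/116217, mR=-20/349; mL+mR=-7300/116217 → advance -1; mR−mL=-6020/116217 → turn -1·90°
n=2: pose=(7,-7,W); sL=2/13, sR=1/5; mL=-3/65, mR=-1/13; mL+mR=-8/65 → advance -1; mR−mL=-2/65 → turn -1·90°
n=3: pose=(8,-7,N); sL=8/37, sR=8/41; mL=32/1517, mR=-4/37; mL+mR=-132/1517 → advance -1; mR−mL=-196/1517 → turn -1·90°
n=4: pose=(8,-8,E); sL=20/137, sR=20/169; mL=640/23153, mR=-10/137; mL+mR=-1050/23153 → advance -1; mR−mL=-2330/23153 → turn -1·90°

0 20/137 20/169 640/23153 -10/137 8 -8 E
1 40/349 40/333 -640/116217 -20/349 7 -8 S
2 2/13 1/5 -3/65 -1/13 7 -7 W
3 8/37 8/41 32/1517 -4/37 8 -7 N
4 20/137 20/169 640/23153 -10/137 8 -8 E
final 7 -8 S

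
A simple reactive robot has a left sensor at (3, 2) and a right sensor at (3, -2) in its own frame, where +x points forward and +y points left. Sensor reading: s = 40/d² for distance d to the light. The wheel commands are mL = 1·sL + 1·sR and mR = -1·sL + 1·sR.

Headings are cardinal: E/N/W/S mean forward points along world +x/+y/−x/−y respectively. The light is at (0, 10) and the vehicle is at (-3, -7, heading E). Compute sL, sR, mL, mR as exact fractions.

left sensor world pos  = (0, -5); dL² = 225
right sensor world pos = (0, -9); dR² = 361
sL = 40/225 = 8/45
sR = 40/361 = 40/361
mL = 1·sL + 1·sR = 4688/16245
mR = -1·sL + 1·sR = -1088/16245

8/45 40/361 4688/16245 -1088/16245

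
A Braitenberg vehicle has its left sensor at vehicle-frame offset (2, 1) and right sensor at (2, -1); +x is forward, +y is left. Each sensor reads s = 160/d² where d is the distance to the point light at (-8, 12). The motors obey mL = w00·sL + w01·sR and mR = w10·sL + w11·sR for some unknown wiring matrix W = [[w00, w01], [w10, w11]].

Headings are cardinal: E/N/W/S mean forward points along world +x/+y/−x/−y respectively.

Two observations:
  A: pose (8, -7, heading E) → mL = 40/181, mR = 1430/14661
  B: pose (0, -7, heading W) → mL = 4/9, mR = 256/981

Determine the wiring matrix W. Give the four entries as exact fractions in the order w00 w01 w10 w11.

obs A: pose=(8,-7,E) → sL=20/81, sR=40/181, mL=40/181, mR=1430/14661
obs B: pose=(0,-7,W) → sL=40/109, sR=4/9, mL=4/9, mR=256/981
sensor matrix S = [[20/81, 40/181], [40/109, 4/9]]; det S = 411920/14382441
solve [mL_A; mL_B] = S·[w00; w01] and [mR_A; mR_B] = S·[w10; w11]:
  w00 = 0, w01 = 1, w10 = -1/2, w11 = 1

0 1 -1/2 1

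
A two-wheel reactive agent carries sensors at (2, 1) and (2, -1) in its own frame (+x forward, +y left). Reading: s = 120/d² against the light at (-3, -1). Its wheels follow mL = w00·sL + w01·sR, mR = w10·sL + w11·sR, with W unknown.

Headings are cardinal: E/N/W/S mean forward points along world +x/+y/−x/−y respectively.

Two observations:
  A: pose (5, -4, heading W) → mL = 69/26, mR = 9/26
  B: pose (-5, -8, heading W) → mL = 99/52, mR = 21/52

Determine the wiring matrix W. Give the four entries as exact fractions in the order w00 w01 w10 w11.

obs A: pose=(5,-4,W) → sL=30/13, sR=3, mL=69/26, mR=9/26
obs B: pose=(-5,-8,W) → sL=3/2, sR=30/13, mL=99/52, mR=21/52
sensor matrix S = [[30/13, 3], [3/2, 30/13]]; det S = 279/338
solve [mL_A; mL_B] = S·[w00; w01] and [mR_A; mR_B] = S·[w10; w11]:
  w00 = 1/2, w01 = 1/2, w10 = -1/2, w11 = 1/2

1/2 1/2 -1/2 1/2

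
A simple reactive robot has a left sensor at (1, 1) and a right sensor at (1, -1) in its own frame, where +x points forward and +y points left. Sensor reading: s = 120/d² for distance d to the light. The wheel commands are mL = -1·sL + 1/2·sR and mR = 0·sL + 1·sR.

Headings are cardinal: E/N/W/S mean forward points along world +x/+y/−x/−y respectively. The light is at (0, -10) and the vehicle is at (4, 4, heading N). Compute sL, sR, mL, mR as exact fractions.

20/39 12/25 -266/975 12/25

left sensor world pos  = (3, 5); dL² = 234
right sensor world pos = (5, 5); dR² = 250
sL = 120/234 = 20/39
sR = 120/250 = 12/25
mL = -1·sL + 1/2·sR = -266/975
mR = 0·sL + 1·sR = 12/25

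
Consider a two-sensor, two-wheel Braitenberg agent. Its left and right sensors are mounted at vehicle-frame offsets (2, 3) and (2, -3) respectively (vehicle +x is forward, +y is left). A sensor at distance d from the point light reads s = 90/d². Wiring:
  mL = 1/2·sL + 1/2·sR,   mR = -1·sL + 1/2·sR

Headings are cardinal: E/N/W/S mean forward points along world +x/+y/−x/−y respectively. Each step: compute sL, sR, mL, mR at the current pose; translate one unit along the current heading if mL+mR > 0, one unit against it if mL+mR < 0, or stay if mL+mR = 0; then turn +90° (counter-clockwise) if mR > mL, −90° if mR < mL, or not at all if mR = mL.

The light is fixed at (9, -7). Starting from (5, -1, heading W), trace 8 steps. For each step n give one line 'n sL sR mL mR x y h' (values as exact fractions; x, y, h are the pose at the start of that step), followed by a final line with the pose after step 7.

n=0: pose=(5,-1,W); sL=2, sR=10/13; mL=18/13, mR=-21/13; mL+mR=-3/13 → advance -1; mR−mL=-3 → turn -1·90°
n=1: pose=(6,-1,N); sL=9/10, sR=45/32; mL=369/320, mR=-63/320; mL+mR=153/160 → advance +1; mR−mL=-27/20 → turn -1·90°
n=2: pose=(6,0,E); sL=90/101, sR=90/17; mL=5310/1717, mR=3015/1717; mL+mR=8325/1717 → advance +1; mR−mL=-135/101 → turn -1·90°
n=3: pose=(7,0,S); sL=45/13, sR=9/5; mL=171/65, mR=-333/130; mL+mR=9/130 → advance +1; mR−mL=-135/26 → turn -1·90°
n=4: pose=(7,-1,W); sL=18/5, sR=90/97; mL=1098/485, mR=-1521/485; mL+mR=-423/485 → advance -1; mR−mL=-27/5 → turn -1·90°
n=5: pose=(8,-1,N); sL=9/8, sR=45/34; mL=333/272, mR=-63/136; mL+mR=207/272 → advance +1; mR−mL=-27/16 → turn -1·90°
n=6: pose=(8,0,E); sL=90/101, sR=90/17; mL=5310/1717, mR=3015/1717; mL+mR=8325/1717 → advance +1; mR−mL=-135/101 → turn -1·90°
n=7: pose=(9,0,S); sL=45/17, sR=45/17; mL=45/17, mR=-45/34; mL+mR=45/34 → advance +1; mR−mL=-135/34 → turn -1·90°

0 2 10/13 18/13 -21/13 5 -1 W
1 9/10 45/32 369/320 -63/320 6 -1 N
2 90/101 90/17 5310/1717 3015/1717 6 0 E
3 45/13 9/5 171/65 -333/130 7 0 S
4 18/5 90/97 1098/485 -1521/485 7 -1 W
5 9/8 45/34 333/272 -63/136 8 -1 N
6 90/101 90/17 5310/1717 3015/1717 8 0 E
7 45/17 45/17 45/17 -45/34 9 0 S
final 9 -1 W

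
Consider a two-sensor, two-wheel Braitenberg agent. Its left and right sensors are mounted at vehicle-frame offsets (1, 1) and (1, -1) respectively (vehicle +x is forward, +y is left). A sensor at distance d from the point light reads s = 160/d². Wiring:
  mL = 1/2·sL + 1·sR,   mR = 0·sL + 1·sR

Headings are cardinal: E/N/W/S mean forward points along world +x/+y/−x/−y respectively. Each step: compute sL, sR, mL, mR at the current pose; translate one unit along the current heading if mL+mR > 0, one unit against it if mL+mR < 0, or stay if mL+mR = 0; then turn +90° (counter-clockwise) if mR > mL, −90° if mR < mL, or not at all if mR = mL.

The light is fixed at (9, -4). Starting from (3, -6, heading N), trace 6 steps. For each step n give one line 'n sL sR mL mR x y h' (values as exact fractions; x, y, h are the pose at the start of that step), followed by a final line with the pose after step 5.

0 16/5 80/13 504/65 80/13 3 -6 N
1 32/5 160/29 1264/145 160/29 3 -5 E
2 8 4 8 4 4 -5 S
3 32/9 160/37 2032/333 160/37 4 -6 W
4 16/5 80/13 504/65 80/13 3 -6 N
5 32/5 160/29 1264/145 160/29 3 -5 E
final 4 -5 S

n=0: pose=(3,-6,N); sL=16/5, sR=80/13; mL=504/65, mR=80/13; mL+mR=904/65 → advance +1; mR−mL=-8/5 → turn -1·90°
n=1: pose=(3,-5,E); sL=32/5, sR=160/29; mL=1264/145, mR=160/29; mL+mR=2064/145 → advance +1; mR−mL=-16/5 → turn -1·90°
n=2: pose=(4,-5,S); sL=8, sR=4; mL=8, mR=4; mL+mR=12 → advance +1; mR−mL=-4 → turn -1·90°
n=3: pose=(4,-6,W); sL=32/9, sR=160/37; mL=2032/333, mR=160/37; mL+mR=3472/333 → advance +1; mR−mL=-16/9 → turn -1·90°
n=4: pose=(3,-6,N); sL=16/5, sR=80/13; mL=504/65, mR=80/13; mL+mR=904/65 → advance +1; mR−mL=-8/5 → turn -1·90°
n=5: pose=(3,-5,E); sL=32/5, sR=160/29; mL=1264/145, mR=160/29; mL+mR=2064/145 → advance +1; mR−mL=-16/5 → turn -1·90°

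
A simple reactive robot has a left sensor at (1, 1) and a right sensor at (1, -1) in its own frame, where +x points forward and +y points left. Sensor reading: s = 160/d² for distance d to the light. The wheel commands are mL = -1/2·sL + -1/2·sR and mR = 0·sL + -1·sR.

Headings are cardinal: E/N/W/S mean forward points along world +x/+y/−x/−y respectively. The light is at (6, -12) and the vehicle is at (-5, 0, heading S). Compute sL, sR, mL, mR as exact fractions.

left sensor world pos  = (-4, -1); dL² = 221
right sensor world pos = (-6, -1); dR² = 265
sL = 160/221 = 160/221
sR = 160/265 = 32/53
mL = -1/2·sL + -1/2·sR = -7776/11713
mR = 0·sL + -1·sR = -32/53

160/221 32/53 -7776/11713 -32/53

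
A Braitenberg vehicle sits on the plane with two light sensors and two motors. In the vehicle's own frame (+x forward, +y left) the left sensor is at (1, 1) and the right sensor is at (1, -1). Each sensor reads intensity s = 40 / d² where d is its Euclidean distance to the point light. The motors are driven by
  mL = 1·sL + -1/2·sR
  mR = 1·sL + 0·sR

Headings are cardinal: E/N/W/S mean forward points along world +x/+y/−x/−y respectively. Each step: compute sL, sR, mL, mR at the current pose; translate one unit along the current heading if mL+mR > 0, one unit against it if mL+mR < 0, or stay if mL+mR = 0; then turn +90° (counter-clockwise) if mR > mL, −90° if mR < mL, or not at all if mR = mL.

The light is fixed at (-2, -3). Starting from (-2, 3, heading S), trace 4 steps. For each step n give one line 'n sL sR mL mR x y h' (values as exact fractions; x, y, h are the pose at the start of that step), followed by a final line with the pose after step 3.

n=0: pose=(-2,3,S); sL=20/13, sR=20/13; mL=10/13, mR=20/13; mL+mR=30/13 → advance +1; mR−mL=10/13 → turn +1·90°
n=1: pose=(-2,2,E); sL=40/37, sR=40/17; mL=-60/629, mR=40/37; mL+mR=620/629 → advance +1; mR−mL=20/17 → turn +1·90°
n=2: pose=(-1,2,N); sL=10/9, sR=1; mL=11/18, mR=10/9; mL+mR=31/18 → advance +1; mR−mL=1/2 → turn +1·90°
n=3: pose=(-1,3,W); sL=8/5, sR=40/49; mL=292/245, mR=8/5; mL+mR=684/245 → advance +1; mR−mL=20/49 → turn +1·90°

0 20/13 20/13 10/13 20/13 -2 3 S
1 40/37 40/17 -60/629 40/37 -2 2 E
2 10/9 1 11/18 10/9 -1 2 N
3 8/5 40/49 292/245 8/5 -1 3 W
final -2 3 S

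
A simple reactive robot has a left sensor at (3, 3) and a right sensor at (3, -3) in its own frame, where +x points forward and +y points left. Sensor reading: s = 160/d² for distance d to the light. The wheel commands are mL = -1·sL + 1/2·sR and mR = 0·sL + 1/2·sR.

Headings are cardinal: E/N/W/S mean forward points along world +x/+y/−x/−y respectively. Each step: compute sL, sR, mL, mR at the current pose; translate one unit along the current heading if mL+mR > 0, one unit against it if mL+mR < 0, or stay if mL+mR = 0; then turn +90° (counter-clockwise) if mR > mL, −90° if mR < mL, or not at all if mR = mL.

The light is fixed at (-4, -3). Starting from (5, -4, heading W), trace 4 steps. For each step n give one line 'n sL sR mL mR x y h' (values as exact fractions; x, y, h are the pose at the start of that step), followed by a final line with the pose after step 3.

n=0: pose=(5,-4,W); sL=40/13, sR=4; mL=-14/13, mR=2; mL+mR=12/13 → advance +1; mR−mL=40/13 → turn +1·90°
n=1: pose=(4,-4,S); sL=160/137, sR=160/41; mL=4400/5617, mR=80/41; mL+mR=15360/5617 → advance +1; mR−mL=160/137 → turn +1·90°
n=2: pose=(4,-5,E); sL=80/61, sR=80/73; mL=-3400/4453, mR=40/73; mL+mR=-960/4453 → advance -1; mR−mL=80/61 → turn +1·90°
n=3: pose=(3,-5,N); sL=160/17, sR=160/101; mL=-14800/1717, mR=80/101; mL+mR=-13440/1717 → advance -1; mR−mL=160/17 → turn +1·90°

0 40/13 4 -14/13 2 5 -4 W
1 160/137 160/41 4400/5617 80/41 4 -4 S
2 80/61 80/73 -3400/4453 40/73 4 -5 E
3 160/17 160/101 -14800/1717 80/101 3 -5 N
final 3 -6 W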